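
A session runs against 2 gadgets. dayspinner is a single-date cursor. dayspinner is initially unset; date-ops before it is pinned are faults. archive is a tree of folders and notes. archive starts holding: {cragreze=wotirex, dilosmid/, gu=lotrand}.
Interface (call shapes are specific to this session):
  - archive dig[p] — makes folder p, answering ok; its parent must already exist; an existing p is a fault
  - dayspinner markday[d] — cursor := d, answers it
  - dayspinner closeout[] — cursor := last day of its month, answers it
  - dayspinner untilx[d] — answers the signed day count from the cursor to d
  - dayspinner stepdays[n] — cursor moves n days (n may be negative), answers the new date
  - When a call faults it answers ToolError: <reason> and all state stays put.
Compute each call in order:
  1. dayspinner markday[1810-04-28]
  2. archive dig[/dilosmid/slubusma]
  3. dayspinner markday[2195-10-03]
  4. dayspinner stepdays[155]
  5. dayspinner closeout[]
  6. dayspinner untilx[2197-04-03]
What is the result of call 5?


==> dayspinner markday(d=1810-04-28)
<== 1810-04-28
==> archive dig(p=/dilosmid/slubusma)
<== ok
==> dayspinner markday(d=2195-10-03)
<== 2195-10-03
==> dayspinner stepdays(n=155)
<== 2196-03-06
==> dayspinner closeout()
<== 2196-03-31
==> dayspinner untilx(d=2197-04-03)
<== 368

Answer: 2196-03-31


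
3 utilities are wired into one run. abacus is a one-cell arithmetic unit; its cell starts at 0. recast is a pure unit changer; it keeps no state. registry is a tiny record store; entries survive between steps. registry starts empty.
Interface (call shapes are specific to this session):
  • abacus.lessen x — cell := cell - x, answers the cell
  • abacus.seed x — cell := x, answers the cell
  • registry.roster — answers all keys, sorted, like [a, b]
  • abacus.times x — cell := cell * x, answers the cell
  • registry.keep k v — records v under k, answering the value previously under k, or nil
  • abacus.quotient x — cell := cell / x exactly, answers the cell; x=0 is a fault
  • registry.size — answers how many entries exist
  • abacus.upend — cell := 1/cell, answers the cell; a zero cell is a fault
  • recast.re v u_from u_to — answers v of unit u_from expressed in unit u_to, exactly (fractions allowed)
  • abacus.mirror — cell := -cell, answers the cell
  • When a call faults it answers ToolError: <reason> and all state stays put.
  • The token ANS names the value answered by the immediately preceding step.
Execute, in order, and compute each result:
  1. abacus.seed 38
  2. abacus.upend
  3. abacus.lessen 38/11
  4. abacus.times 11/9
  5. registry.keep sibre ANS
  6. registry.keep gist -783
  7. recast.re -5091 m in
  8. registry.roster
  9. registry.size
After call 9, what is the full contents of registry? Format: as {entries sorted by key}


Answer: {gist=-783, sibre=-1433/342}

Derivation:
Do: abacus.seed[x: 38]
See: 38
Do: abacus.upend[]
See: 1/38
Do: abacus.lessen[x: 38/11]
See: -1433/418
Do: abacus.times[x: 11/9]
See: -1433/342
Do: registry.keep[k: sibre; v: ANS]
See: nil
Do: registry.keep[k: gist; v: -783]
See: nil
Do: recast.re[v: -5091; u_from: m; u_to: in]
See: -25455000/127
Do: registry.roster[]
See: [gist, sibre]
Do: registry.size[]
See: 2


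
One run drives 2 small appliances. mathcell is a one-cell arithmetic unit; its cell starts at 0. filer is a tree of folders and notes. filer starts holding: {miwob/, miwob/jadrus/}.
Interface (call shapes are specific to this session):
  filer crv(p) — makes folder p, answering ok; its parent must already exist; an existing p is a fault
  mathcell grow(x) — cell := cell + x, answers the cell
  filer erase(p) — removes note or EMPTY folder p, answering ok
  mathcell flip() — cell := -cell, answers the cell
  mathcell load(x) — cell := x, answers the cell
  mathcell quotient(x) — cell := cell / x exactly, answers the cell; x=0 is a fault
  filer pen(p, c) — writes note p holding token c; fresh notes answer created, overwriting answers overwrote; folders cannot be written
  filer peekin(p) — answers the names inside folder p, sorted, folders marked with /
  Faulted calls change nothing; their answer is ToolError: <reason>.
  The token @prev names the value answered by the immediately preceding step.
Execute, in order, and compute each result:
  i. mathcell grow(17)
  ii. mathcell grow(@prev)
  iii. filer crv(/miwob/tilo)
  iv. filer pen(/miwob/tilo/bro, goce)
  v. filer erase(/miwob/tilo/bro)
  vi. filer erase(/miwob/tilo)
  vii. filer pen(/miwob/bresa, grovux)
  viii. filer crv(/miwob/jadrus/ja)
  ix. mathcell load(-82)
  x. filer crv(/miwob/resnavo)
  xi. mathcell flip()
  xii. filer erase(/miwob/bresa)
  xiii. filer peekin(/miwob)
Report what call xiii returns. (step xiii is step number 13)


>> mathcell grow(x: 17)
<< 17
>> mathcell grow(x: @prev)
<< 34
>> filer crv(p: /miwob/tilo)
<< ok
>> filer pen(p: /miwob/tilo/bro, c: goce)
<< created
>> filer erase(p: /miwob/tilo/bro)
<< ok
>> filer erase(p: /miwob/tilo)
<< ok
>> filer pen(p: /miwob/bresa, c: grovux)
<< created
>> filer crv(p: /miwob/jadrus/ja)
<< ok
>> mathcell load(x: -82)
<< -82
>> filer crv(p: /miwob/resnavo)
<< ok
>> mathcell flip()
<< 82
>> filer erase(p: /miwob/bresa)
<< ok
>> filer peekin(p: /miwob)
<< [jadrus/, resnavo/]

Answer: [jadrus/, resnavo/]


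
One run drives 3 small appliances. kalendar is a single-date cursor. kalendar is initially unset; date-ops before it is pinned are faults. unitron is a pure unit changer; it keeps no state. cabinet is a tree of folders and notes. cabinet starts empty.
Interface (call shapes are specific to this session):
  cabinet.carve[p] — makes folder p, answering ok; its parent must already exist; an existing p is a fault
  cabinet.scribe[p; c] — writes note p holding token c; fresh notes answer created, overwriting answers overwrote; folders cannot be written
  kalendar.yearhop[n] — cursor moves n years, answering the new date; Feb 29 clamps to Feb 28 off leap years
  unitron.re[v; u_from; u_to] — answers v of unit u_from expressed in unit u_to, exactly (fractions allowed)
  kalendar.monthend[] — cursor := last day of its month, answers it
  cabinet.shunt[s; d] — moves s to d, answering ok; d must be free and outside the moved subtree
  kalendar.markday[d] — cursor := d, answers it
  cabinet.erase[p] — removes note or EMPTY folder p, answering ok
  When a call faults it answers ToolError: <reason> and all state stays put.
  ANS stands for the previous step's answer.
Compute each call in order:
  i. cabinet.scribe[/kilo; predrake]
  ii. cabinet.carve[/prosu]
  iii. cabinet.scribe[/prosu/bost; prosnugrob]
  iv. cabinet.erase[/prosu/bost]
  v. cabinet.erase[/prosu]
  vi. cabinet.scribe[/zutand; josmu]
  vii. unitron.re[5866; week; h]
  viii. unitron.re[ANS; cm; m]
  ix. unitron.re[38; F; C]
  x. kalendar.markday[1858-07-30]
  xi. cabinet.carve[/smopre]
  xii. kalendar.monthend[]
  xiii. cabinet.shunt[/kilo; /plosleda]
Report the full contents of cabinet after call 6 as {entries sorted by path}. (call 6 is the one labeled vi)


Answer: {kilo=predrake, zutand=josmu}

Derivation:
>> scribe(p=/kilo, c=predrake)
<< created
>> carve(p=/prosu)
<< ok
>> scribe(p=/prosu/bost, c=prosnugrob)
<< created
>> erase(p=/prosu/bost)
<< ok
>> erase(p=/prosu)
<< ok
>> scribe(p=/zutand, c=josmu)
<< created
>> re(v=5866, u_from=week, u_to=h)
<< 985488
>> re(v=ANS, u_from=cm, u_to=m)
<< 246372/25
>> re(v=38, u_from=F, u_to=C)
<< 10/3
>> markday(d=1858-07-30)
<< 1858-07-30
>> carve(p=/smopre)
<< ok
>> monthend()
<< 1858-07-31
>> shunt(s=/kilo, d=/plosleda)
<< ok


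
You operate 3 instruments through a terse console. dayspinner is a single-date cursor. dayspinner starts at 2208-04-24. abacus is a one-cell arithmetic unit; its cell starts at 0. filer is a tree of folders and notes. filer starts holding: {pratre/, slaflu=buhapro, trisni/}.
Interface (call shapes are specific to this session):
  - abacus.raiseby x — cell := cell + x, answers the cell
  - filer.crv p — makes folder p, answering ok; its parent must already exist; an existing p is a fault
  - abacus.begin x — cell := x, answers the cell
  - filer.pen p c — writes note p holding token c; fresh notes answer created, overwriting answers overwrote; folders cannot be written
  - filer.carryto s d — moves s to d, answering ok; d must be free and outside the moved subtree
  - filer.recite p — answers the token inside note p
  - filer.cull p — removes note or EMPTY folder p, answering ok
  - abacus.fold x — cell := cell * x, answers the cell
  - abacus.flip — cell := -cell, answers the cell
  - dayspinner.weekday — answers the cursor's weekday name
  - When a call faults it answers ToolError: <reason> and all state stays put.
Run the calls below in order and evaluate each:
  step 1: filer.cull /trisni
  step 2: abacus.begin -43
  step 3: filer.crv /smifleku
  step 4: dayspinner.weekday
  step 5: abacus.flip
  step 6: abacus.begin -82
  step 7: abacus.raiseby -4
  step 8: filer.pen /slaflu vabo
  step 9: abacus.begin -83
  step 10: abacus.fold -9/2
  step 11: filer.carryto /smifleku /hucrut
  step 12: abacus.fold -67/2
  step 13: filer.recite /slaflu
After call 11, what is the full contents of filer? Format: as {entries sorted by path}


Answer: {hucrut/, pratre/, slaflu=vabo}

Derivation:
·→ filer.cull(p→/trisni)
·← ok
·→ abacus.begin(x→-43)
·← -43
·→ filer.crv(p→/smifleku)
·← ok
·→ dayspinner.weekday()
·← Sunday
·→ abacus.flip()
·← 43
·→ abacus.begin(x→-82)
·← -82
·→ abacus.raiseby(x→-4)
·← -86
·→ filer.pen(p→/slaflu, c→vabo)
·← overwrote
·→ abacus.begin(x→-83)
·← -83
·→ abacus.fold(x→-9/2)
·← 747/2
·→ filer.carryto(s→/smifleku, d→/hucrut)
·← ok
·→ abacus.fold(x→-67/2)
·← -50049/4
·→ filer.recite(p→/slaflu)
·← vabo


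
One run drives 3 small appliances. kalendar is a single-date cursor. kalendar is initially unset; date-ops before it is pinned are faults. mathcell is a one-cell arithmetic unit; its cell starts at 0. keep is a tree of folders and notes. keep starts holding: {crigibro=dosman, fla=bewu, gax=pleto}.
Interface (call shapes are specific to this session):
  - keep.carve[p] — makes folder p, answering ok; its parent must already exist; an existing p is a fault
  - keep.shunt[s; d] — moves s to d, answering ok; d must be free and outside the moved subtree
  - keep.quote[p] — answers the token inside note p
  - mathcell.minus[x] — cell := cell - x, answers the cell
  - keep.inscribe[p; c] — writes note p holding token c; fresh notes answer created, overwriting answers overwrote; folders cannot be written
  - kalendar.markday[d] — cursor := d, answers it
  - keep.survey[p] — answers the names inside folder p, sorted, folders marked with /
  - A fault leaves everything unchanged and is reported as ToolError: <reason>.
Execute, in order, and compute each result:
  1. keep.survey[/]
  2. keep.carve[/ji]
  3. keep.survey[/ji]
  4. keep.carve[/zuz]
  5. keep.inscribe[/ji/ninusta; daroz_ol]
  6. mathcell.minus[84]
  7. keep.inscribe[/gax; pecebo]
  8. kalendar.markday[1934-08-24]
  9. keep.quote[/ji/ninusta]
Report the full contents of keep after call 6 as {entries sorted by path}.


I use keep.survey passing p→/, which returns [crigibro, fla, gax].
I invoke keep.carve passing p→/ji, giving ok.
Calling keep.survey passing p→/ji, and see [].
Invoking keep.carve passing p→/zuz, and see ok.
I call keep.inscribe passing p→/ji/ninusta, c→daroz_ol, giving created.
Calling mathcell.minus passing x→84, → -84.
I try keep.inscribe passing p→/gax, c→pecebo, → overwrote.
Then kalendar.markday passing d→1934-08-24, and get 1934-08-24.
I use keep.quote passing p→/ji/ninusta, and get daroz_ol.

Answer: {crigibro=dosman, fla=bewu, gax=pleto, ji/, ji/ninusta=daroz_ol, zuz/}


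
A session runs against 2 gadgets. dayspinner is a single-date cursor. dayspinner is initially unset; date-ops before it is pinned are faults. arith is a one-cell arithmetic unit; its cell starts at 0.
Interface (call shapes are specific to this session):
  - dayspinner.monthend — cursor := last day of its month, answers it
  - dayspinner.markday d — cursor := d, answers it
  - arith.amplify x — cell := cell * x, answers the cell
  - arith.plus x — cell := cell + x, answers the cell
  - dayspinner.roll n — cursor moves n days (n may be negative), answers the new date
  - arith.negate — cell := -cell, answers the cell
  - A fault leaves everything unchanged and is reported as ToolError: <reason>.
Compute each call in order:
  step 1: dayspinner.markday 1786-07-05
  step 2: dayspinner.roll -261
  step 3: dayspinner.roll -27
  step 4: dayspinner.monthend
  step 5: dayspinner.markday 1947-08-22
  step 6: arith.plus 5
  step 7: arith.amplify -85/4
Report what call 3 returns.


-- 1. dayspinner.markday(d: 1786-07-05) == 1786-07-05
-- 2. dayspinner.roll(n: -261) == 1785-10-17
-- 3. dayspinner.roll(n: -27) == 1785-09-20
-- 4. dayspinner.monthend() == 1785-09-30
-- 5. dayspinner.markday(d: 1947-08-22) == 1947-08-22
-- 6. arith.plus(x: 5) == 5
-- 7. arith.amplify(x: -85/4) == -425/4

Answer: 1785-09-20


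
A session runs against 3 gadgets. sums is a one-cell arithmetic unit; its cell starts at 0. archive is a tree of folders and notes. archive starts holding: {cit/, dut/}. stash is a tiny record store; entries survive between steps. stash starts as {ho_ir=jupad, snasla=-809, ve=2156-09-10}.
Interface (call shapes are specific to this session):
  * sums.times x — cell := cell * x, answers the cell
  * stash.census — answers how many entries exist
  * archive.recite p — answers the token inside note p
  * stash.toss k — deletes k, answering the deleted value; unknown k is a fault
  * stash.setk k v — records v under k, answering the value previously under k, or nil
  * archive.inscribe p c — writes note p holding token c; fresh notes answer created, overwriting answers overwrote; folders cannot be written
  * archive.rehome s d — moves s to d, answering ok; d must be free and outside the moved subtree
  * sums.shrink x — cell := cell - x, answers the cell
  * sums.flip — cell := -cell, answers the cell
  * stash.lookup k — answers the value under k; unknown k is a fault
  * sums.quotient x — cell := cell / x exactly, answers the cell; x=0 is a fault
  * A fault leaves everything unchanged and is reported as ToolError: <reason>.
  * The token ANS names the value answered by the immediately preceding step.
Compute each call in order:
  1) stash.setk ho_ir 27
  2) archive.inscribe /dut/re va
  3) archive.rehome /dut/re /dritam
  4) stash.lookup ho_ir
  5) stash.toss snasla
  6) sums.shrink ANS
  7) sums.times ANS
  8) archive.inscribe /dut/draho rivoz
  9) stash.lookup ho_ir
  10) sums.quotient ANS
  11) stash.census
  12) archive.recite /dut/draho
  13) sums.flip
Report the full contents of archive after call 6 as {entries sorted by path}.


! 1. stash.setk(k=ho_ir, v=27) -> jupad
! 2. archive.inscribe(p=/dut/re, c=va) -> created
! 3. archive.rehome(s=/dut/re, d=/dritam) -> ok
! 4. stash.lookup(k=ho_ir) -> 27
! 5. stash.toss(k=snasla) -> -809
! 6. sums.shrink(x=ANS) -> 809
! 7. sums.times(x=ANS) -> 654481
! 8. archive.inscribe(p=/dut/draho, c=rivoz) -> created
! 9. stash.lookup(k=ho_ir) -> 27
! 10. sums.quotient(x=ANS) -> 654481/27
! 11. stash.census() -> 2
! 12. archive.recite(p=/dut/draho) -> rivoz
! 13. sums.flip() -> -654481/27

Answer: {cit/, dritam=va, dut/}


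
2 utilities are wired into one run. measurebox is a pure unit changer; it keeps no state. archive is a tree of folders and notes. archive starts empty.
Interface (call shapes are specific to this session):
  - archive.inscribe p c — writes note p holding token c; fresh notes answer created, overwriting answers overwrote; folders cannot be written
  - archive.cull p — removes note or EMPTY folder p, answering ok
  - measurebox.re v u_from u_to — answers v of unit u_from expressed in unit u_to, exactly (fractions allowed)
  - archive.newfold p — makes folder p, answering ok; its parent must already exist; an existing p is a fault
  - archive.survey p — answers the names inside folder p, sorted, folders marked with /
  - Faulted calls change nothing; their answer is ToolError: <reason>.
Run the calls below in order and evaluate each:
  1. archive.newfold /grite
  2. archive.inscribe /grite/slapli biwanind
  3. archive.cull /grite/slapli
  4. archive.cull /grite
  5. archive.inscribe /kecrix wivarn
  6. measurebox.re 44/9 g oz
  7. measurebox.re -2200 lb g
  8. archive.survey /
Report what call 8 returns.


Answer: [kecrix]

Derivation:
> archive.newfold p=/grite
[out] ok
> archive.inscribe p=/grite/slapli c=biwanind
[out] created
> archive.cull p=/grite/slapli
[out] ok
> archive.cull p=/grite
[out] ok
> archive.inscribe p=/kecrix c=wivarn
[out] created
> measurebox.re v=44/9 u_from=g u_to=oz
[out] 6400000/37112103
> measurebox.re v=-2200 u_from=lb u_to=g
[out] -498951607/500
> archive.survey p=/
[out] [kecrix]


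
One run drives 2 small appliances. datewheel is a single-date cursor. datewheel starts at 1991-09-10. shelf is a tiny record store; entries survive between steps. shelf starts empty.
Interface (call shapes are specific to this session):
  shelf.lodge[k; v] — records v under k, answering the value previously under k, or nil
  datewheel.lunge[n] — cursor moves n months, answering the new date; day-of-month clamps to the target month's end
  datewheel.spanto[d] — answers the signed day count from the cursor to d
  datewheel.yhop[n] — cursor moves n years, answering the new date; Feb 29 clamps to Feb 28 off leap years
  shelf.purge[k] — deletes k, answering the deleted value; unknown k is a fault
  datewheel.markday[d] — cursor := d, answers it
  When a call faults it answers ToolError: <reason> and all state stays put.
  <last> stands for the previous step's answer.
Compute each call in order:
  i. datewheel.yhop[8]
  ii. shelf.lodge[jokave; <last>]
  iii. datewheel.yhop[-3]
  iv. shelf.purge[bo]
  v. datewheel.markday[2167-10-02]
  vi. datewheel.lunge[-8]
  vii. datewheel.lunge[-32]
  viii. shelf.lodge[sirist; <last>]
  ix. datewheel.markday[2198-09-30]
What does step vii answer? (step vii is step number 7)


Answer: 2164-06-02

Derivation:
! datewheel.yhop(8) ~> 1999-09-10
! shelf.lodge(jokave, <last>) ~> nil
! datewheel.yhop(-3) ~> 1996-09-10
! shelf.purge(bo) ~> ToolError: no such key bo
! datewheel.markday(2167-10-02) ~> 2167-10-02
! datewheel.lunge(-8) ~> 2167-02-02
! datewheel.lunge(-32) ~> 2164-06-02
! shelf.lodge(sirist, <last>) ~> nil
! datewheel.markday(2198-09-30) ~> 2198-09-30


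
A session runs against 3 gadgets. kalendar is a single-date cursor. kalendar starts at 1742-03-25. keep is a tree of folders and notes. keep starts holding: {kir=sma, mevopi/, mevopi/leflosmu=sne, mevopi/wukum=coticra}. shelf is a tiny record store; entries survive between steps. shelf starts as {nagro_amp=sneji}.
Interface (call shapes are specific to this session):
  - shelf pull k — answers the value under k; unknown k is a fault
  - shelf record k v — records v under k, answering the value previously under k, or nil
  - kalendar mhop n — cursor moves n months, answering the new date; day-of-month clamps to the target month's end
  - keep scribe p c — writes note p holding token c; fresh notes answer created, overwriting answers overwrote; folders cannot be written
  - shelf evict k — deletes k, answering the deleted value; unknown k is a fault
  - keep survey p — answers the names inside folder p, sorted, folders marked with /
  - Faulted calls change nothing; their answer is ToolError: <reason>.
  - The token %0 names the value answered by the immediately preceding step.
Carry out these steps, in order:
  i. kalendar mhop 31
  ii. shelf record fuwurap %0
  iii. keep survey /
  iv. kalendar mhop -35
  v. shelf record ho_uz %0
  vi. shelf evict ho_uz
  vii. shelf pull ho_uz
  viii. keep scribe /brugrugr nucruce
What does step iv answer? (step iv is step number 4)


Answer: 1741-11-25

Derivation:
// kalendar mhop(n→31) -> 1744-10-25
// shelf record(k→fuwurap, v→%0) -> nil
// keep survey(p→/) -> [kir, mevopi/]
// kalendar mhop(n→-35) -> 1741-11-25
// shelf record(k→ho_uz, v→%0) -> nil
// shelf evict(k→ho_uz) -> 1741-11-25
// shelf pull(k→ho_uz) -> ToolError: no such key ho_uz
// keep scribe(p→/brugrugr, c→nucruce) -> created


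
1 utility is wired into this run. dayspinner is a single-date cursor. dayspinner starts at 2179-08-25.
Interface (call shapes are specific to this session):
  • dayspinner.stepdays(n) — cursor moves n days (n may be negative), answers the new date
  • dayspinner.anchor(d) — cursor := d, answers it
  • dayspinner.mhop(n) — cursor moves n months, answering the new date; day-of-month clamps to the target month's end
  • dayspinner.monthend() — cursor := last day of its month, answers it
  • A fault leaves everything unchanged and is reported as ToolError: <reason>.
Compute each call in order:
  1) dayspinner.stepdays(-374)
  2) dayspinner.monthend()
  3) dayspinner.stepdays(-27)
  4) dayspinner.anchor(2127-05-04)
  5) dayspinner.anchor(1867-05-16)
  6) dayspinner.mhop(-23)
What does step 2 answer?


-> dayspinner.stepdays(n='-374')
<- 2178-08-16
-> dayspinner.monthend()
<- 2178-08-31
-> dayspinner.stepdays(n='-27')
<- 2178-08-04
-> dayspinner.anchor(d='2127-05-04')
<- 2127-05-04
-> dayspinner.anchor(d='1867-05-16')
<- 1867-05-16
-> dayspinner.mhop(n='-23')
<- 1865-06-16

Answer: 2178-08-31


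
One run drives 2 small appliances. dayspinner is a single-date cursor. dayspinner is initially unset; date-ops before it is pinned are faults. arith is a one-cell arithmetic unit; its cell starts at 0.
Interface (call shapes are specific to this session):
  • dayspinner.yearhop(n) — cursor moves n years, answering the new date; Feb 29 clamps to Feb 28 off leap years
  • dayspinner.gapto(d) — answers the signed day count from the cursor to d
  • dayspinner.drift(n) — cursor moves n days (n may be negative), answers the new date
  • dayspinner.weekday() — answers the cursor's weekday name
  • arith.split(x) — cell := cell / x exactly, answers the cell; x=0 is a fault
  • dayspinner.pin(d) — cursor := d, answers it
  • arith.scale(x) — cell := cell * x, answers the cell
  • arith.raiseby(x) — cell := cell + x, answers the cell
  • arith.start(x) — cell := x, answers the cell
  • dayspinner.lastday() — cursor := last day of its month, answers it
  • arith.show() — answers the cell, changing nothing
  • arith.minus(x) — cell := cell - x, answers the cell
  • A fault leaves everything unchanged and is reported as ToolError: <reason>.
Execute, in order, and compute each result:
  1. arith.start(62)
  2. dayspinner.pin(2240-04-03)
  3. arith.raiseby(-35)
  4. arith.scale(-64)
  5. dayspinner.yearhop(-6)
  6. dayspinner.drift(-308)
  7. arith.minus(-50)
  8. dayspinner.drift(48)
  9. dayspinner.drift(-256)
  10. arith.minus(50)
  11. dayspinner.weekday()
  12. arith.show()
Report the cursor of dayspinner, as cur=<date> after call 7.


Answer: cur=2233-05-30

Derivation:
// 1. arith.start(x='62') -> 62
// 2. dayspinner.pin(d='2240-04-03') -> 2240-04-03
// 3. arith.raiseby(x='-35') -> 27
// 4. arith.scale(x='-64') -> -1728
// 5. dayspinner.yearhop(n='-6') -> 2234-04-03
// 6. dayspinner.drift(n='-308') -> 2233-05-30
// 7. arith.minus(x='-50') -> -1678
// 8. dayspinner.drift(n='48') -> 2233-07-17
// 9. dayspinner.drift(n='-256') -> 2232-11-03
// 10. arith.minus(x='50') -> -1728
// 11. dayspinner.weekday() -> Saturday
// 12. arith.show() -> -1728


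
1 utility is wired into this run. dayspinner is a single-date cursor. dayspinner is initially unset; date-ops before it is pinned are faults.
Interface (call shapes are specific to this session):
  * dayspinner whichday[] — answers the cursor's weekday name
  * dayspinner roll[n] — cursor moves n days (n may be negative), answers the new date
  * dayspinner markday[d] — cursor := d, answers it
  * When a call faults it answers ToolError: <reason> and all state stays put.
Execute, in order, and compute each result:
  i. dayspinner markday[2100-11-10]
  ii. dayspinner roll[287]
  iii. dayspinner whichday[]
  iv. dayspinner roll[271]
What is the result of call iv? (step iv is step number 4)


Answer: 2102-05-22

Derivation:
% dayspinner markday d=2100-11-10
:: 2100-11-10
% dayspinner roll n=287
:: 2101-08-24
% dayspinner whichday
:: Wednesday
% dayspinner roll n=271
:: 2102-05-22


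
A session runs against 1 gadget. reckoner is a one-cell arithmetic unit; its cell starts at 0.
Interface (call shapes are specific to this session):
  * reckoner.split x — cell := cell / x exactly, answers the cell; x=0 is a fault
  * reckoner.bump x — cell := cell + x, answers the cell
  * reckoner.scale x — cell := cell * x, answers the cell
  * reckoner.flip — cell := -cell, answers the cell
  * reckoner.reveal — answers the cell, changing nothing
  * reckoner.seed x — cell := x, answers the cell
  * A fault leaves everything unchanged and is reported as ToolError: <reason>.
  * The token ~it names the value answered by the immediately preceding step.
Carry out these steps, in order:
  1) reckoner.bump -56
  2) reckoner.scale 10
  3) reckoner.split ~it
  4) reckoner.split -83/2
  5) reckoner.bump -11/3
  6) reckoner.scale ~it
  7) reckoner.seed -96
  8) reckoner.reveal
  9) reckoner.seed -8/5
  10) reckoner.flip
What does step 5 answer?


Answer: -919/249

Derivation:
·→ bump(x=-56)
·← -56
·→ scale(x=10)
·← -560
·→ split(x=~it)
·← 1
·→ split(x=-83/2)
·← -2/83
·→ bump(x=-11/3)
·← -919/249
·→ scale(x=~it)
·← 844561/62001
·→ seed(x=-96)
·← -96
·→ reveal()
·← -96
·→ seed(x=-8/5)
·← -8/5
·→ flip()
·← 8/5


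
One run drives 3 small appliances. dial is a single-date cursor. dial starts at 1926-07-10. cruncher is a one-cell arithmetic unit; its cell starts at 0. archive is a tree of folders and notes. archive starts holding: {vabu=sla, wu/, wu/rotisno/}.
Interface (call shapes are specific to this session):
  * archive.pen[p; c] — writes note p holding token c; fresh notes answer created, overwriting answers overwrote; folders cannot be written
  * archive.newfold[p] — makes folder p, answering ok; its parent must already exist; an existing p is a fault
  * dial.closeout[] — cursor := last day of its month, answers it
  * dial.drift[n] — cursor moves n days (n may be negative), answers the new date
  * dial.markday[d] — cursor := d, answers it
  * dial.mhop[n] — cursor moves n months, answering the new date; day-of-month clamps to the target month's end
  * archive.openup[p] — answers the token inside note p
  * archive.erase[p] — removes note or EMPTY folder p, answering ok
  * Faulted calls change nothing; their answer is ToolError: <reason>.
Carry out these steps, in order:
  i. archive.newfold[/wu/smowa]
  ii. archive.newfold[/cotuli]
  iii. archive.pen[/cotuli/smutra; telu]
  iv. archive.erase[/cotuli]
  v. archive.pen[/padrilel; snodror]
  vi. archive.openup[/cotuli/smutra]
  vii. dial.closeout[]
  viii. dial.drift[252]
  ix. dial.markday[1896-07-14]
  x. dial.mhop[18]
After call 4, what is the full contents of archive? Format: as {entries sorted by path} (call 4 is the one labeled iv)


Answer: {cotuli/, cotuli/smutra=telu, vabu=sla, wu/, wu/rotisno/, wu/smowa/}

Derivation:
> archive.newfold p='/wu/smowa'
  ok
> archive.newfold p='/cotuli'
  ok
> archive.pen p='/cotuli/smutra' c='telu'
  created
> archive.erase p='/cotuli'
  ToolError: not empty
> archive.pen p='/padrilel' c='snodror'
  created
> archive.openup p='/cotuli/smutra'
  telu
> dial.closeout
  1926-07-31
> dial.drift n='252'
  1927-04-09
> dial.markday d='1896-07-14'
  1896-07-14
> dial.mhop n='18'
  1898-01-14


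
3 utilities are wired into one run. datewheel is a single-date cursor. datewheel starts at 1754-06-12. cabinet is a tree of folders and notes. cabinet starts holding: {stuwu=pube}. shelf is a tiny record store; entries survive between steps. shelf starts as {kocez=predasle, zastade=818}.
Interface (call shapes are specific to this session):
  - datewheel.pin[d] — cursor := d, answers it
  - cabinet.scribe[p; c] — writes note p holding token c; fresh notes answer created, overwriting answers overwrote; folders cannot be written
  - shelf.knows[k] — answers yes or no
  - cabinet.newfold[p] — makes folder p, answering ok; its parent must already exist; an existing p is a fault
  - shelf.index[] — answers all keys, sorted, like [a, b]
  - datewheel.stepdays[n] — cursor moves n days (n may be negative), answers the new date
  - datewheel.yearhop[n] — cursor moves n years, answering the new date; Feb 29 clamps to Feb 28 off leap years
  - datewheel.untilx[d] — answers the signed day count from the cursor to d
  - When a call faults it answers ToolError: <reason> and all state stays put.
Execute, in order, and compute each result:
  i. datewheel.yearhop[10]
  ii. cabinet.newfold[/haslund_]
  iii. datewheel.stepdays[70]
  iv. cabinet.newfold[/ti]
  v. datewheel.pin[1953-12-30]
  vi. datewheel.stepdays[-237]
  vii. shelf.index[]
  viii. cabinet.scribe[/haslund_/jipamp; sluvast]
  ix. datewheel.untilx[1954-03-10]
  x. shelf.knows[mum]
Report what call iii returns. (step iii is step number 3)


Answer: 1764-08-21

Derivation:
Act: datewheel.yearhop[n=10]
Obs: 1764-06-12
Act: cabinet.newfold[p=/haslund_]
Obs: ok
Act: datewheel.stepdays[n=70]
Obs: 1764-08-21
Act: cabinet.newfold[p=/ti]
Obs: ok
Act: datewheel.pin[d=1953-12-30]
Obs: 1953-12-30
Act: datewheel.stepdays[n=-237]
Obs: 1953-05-07
Act: shelf.index[]
Obs: [kocez, zastade]
Act: cabinet.scribe[p=/haslund_/jipamp; c=sluvast]
Obs: created
Act: datewheel.untilx[d=1954-03-10]
Obs: 307
Act: shelf.knows[k=mum]
Obs: no


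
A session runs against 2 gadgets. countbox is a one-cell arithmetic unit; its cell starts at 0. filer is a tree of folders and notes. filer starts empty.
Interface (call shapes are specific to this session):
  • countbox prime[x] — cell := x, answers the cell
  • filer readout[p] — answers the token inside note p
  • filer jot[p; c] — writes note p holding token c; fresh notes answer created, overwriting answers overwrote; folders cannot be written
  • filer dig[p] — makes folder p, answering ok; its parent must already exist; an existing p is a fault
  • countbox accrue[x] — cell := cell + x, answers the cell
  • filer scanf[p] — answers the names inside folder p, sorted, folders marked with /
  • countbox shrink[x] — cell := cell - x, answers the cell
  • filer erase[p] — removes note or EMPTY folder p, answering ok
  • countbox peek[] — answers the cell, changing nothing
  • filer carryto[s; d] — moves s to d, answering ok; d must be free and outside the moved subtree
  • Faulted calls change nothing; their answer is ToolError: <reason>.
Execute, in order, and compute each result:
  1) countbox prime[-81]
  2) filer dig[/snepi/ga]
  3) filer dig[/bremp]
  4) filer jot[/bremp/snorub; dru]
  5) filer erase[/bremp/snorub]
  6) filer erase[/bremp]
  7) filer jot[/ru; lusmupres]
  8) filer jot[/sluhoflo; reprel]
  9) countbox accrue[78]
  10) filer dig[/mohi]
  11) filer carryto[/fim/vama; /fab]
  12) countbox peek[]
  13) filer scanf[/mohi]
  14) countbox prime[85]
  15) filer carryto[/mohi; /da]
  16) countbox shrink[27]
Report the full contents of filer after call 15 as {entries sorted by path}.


Answer: {da/, ru=lusmupres, sluhoflo=reprel}

Derivation:
Act: countbox prime[x→-81]
Obs: -81
Act: filer dig[p→/snepi/ga]
Obs: ToolError: no parent
Act: filer dig[p→/bremp]
Obs: ok
Act: filer jot[p→/bremp/snorub; c→dru]
Obs: created
Act: filer erase[p→/bremp/snorub]
Obs: ok
Act: filer erase[p→/bremp]
Obs: ok
Act: filer jot[p→/ru; c→lusmupres]
Obs: created
Act: filer jot[p→/sluhoflo; c→reprel]
Obs: created
Act: countbox accrue[x→78]
Obs: -3
Act: filer dig[p→/mohi]
Obs: ok
Act: filer carryto[s→/fim/vama; d→/fab]
Obs: ToolError: not found
Act: countbox peek[]
Obs: -3
Act: filer scanf[p→/mohi]
Obs: []
Act: countbox prime[x→85]
Obs: 85
Act: filer carryto[s→/mohi; d→/da]
Obs: ok
Act: countbox shrink[x→27]
Obs: 58


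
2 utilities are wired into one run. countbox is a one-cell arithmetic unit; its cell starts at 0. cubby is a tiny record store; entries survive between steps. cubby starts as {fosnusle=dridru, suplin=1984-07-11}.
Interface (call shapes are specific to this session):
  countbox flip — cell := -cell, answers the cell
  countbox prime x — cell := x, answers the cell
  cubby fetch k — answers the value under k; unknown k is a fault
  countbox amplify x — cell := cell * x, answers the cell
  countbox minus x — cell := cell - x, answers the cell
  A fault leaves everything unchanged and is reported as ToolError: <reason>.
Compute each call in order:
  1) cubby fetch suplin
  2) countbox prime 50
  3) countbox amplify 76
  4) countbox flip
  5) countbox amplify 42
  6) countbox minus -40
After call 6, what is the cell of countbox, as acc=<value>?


Act: cubby fetch[k→suplin]
Obs: 1984-07-11
Act: countbox prime[x→50]
Obs: 50
Act: countbox amplify[x→76]
Obs: 3800
Act: countbox flip[]
Obs: -3800
Act: countbox amplify[x→42]
Obs: -159600
Act: countbox minus[x→-40]
Obs: -159560

Answer: acc=-159560


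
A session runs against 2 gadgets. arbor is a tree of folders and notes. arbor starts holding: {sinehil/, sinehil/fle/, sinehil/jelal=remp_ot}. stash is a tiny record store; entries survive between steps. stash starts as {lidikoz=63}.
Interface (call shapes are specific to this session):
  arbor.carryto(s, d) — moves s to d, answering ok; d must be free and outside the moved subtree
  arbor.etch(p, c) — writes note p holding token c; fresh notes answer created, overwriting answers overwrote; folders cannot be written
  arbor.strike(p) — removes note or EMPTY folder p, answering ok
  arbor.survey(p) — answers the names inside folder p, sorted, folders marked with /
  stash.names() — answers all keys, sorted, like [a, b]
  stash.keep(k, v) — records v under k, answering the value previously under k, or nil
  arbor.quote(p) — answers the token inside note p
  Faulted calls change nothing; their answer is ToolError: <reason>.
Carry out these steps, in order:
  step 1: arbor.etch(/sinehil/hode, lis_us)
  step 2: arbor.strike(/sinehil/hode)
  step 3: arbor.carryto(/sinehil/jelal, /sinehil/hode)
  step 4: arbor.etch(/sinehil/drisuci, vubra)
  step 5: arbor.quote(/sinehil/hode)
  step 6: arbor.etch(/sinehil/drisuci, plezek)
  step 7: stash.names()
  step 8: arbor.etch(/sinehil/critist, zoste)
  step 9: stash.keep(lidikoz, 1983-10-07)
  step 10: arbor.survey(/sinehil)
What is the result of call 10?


Next I call etch using p→/sinehil/hode, c→lis_us, and see created.
Next I call strike using p→/sinehil/hode, → ok.
Now I run carryto using s→/sinehil/jelal, d→/sinehil/hode, and see ok.
I try etch using p→/sinehil/drisuci, c→vubra, and observe created.
Calling quote using p→/sinehil/hode, → remp_ot.
I try etch using p→/sinehil/drisuci, c→plezek, → overwrote.
Invoking names, yielding [lidikoz].
Now I run etch using p→/sinehil/critist, c→zoste, giving created.
I run keep using k→lidikoz, v→1983-10-07, and get 63.
Then survey using p→/sinehil, yielding [critist, drisuci, fle/, hode].

Answer: [critist, drisuci, fle/, hode]


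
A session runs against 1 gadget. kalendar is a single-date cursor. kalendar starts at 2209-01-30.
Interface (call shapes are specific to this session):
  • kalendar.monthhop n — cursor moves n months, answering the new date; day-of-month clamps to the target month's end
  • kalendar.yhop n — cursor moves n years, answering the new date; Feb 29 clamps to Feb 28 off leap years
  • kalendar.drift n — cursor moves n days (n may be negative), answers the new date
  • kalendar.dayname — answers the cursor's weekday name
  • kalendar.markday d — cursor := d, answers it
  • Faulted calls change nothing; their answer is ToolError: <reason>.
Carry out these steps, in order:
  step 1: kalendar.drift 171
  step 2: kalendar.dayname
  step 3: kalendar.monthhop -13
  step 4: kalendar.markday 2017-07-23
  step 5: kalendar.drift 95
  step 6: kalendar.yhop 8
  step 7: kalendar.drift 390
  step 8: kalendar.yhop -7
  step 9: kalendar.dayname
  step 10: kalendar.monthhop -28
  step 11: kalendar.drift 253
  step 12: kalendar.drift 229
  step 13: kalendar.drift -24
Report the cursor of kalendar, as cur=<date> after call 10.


Answer: cur=2017-07-20

Derivation:
I use drift on n→171, and see 2209-07-20.
Invoking dayname, and observe Thursday.
I use monthhop on n→-13: 2208-06-20.
I use markday on d→2017-07-23: 2017-07-23.
Calling drift on n→95, → 2017-10-26.
Now I run yhop on n→8, — result: 2025-10-26.
I run drift on n→390, and see 2026-11-20.
Invoking yhop on n→-7, yielding 2019-11-20.
Invoking dayname, and get Wednesday.
I invoke monthhop on n→-28: 2017-07-20.
I invoke drift on n→253, and get 2018-03-30.
I call drift on n→229, → 2018-11-14.
I try drift on n→-24, giving 2018-10-21.


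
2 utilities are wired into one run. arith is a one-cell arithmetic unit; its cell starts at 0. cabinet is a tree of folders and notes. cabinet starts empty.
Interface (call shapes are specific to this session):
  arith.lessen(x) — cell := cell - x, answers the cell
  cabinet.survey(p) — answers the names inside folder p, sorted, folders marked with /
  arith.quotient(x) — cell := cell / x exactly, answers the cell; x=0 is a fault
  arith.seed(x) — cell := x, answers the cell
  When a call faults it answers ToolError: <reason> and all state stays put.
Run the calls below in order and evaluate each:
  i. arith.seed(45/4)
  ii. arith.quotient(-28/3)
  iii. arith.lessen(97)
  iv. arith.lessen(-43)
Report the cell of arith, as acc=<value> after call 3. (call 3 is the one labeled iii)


Answer: acc=-10999/112

Derivation:
→ seed(x=45/4)
← 45/4
→ quotient(x=-28/3)
← -135/112
→ lessen(x=97)
← -10999/112
→ lessen(x=-43)
← -6183/112


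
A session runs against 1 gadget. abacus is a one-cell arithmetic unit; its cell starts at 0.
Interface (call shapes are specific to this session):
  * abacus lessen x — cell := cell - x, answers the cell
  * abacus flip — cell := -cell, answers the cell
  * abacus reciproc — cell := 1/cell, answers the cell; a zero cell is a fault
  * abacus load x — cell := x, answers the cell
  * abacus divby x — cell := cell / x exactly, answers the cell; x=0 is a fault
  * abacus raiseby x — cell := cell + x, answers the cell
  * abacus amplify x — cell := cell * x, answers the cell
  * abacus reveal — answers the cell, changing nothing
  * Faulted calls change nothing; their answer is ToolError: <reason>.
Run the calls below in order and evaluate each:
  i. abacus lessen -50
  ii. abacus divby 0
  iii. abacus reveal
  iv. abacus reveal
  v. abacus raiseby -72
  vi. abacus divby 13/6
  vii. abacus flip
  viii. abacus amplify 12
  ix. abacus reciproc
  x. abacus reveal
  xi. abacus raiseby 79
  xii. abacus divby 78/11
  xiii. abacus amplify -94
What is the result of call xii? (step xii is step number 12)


Answer: 125149/11232

Derivation:
Step: abacus lessen[x→-50]
Result: 50
Step: abacus divby[x→0]
Result: ToolError: division by zero
Step: abacus reveal[]
Result: 50
Step: abacus reveal[]
Result: 50
Step: abacus raiseby[x→-72]
Result: -22
Step: abacus divby[x→13/6]
Result: -132/13
Step: abacus flip[]
Result: 132/13
Step: abacus amplify[x→12]
Result: 1584/13
Step: abacus reciproc[]
Result: 13/1584
Step: abacus reveal[]
Result: 13/1584
Step: abacus raiseby[x→79]
Result: 125149/1584
Step: abacus divby[x→78/11]
Result: 125149/11232
Step: abacus amplify[x→-94]
Result: -5882003/5616


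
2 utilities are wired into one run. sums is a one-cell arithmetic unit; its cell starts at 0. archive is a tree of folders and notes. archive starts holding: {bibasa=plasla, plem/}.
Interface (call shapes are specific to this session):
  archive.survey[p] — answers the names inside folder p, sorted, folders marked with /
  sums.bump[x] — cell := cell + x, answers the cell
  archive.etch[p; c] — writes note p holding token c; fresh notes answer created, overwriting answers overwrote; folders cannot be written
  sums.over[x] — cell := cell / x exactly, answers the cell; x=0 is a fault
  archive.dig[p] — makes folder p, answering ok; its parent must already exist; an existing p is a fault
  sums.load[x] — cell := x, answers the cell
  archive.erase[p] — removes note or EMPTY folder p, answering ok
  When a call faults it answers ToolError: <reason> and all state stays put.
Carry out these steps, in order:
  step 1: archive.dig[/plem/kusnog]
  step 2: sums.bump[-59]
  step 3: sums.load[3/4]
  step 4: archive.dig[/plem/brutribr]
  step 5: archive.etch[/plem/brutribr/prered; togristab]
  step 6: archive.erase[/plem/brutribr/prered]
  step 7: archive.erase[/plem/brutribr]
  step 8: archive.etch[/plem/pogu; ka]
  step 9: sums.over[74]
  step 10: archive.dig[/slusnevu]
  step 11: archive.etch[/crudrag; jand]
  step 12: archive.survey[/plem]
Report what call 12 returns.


Answer: [kusnog/, pogu]

Derivation:
>> archive.dig(p='/plem/kusnog')
<< ok
>> sums.bump(x='-59')
<< -59
>> sums.load(x='3/4')
<< 3/4
>> archive.dig(p='/plem/brutribr')
<< ok
>> archive.etch(p='/plem/brutribr/prered', c='togristab')
<< created
>> archive.erase(p='/plem/brutribr/prered')
<< ok
>> archive.erase(p='/plem/brutribr')
<< ok
>> archive.etch(p='/plem/pogu', c='ka')
<< created
>> sums.over(x='74')
<< 3/296
>> archive.dig(p='/slusnevu')
<< ok
>> archive.etch(p='/crudrag', c='jand')
<< created
>> archive.survey(p='/plem')
<< [kusnog/, pogu]
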